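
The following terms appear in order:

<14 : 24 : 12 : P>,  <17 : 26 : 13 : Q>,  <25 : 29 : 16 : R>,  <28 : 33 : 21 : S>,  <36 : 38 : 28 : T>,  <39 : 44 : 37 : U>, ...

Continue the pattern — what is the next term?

First part goes 14, 17, 25, 28, 36, 39 → 47 (alternating steps +3, +8, +3, +8, …).
Second part: differences are 2, 3, 4, … (increasing by 1 each time), so 24, 26, 29, 33, 38, 44 → 51.
For the third part, differences are 1, 3, 5, … (increasing by 2 each time): 12, 13, 16, 21, 28, 37 → 48.
Letter — letters move forward 1 place in the alphabet: P, Q, R, S, T, U → V.
Putting it together: <47 : 51 : 48 : V>.

<47 : 51 : 48 : V>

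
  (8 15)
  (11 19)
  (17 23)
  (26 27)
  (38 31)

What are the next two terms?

(53 35), (71 39)

First slot: 8, 11, 17, 26, 38 → 53 → 71 (differences are 3, 6, 9, … (increasing by 3 each time)).
Second slot: +4 each step, so 15, 19, 23, 27, 31 → 35 → 39.
Putting the parts together: (53 35) and then (71 39).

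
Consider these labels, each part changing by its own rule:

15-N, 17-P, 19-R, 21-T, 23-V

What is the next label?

First component goes 15, 17, 19, 21, 23 → 25 (+2 each step).
Letter: letters move forward 2 places in the alphabet, so N, P, R, T, V → X.
Putting it together: 25-X.

25-X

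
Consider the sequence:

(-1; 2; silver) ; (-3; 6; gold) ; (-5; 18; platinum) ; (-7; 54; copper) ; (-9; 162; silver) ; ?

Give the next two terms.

(-11; 486; gold), (-13; 1458; platinum)

First slot: -1, -3, -5, -7, -9 → -11 → -13 (−2 each step).
Second slot: 2, 6, 18, 54, 162 → 486 → 1458 (×3 each step).
For the metal, repeats silver → gold → platinum → copper: silver, gold, platinum, copper, silver → gold → platinum.
So the next two terms are (-11; 486; gold) and (-13; 1458; platinum).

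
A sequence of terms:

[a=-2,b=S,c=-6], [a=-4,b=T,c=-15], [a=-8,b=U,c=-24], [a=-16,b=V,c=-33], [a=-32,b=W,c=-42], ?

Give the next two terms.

For the a, ×2 each step: -2, -4, -8, -16, -32 → -64 → -128.
B: letters move forward 1 place in the alphabet, so S, T, U, V, W → X → Y.
C — −9 each step: -6, -15, -24, -33, -42 → -51 → -60.
So the next two terms are [a=-64,b=X,c=-51] and [a=-128,b=Y,c=-60].

[a=-64,b=X,c=-51], [a=-128,b=Y,c=-60]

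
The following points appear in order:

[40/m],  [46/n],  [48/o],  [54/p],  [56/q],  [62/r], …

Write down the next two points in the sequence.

First part: 40, 46, 48, 54, 56, 62 → 64 → 70 (alternating steps +6, +2, +6, +2, …).
For the letter, letters move forward 1 place in the alphabet: m, n, o, p, q, r → s → t.
Putting the parts together: [64/s] and then [70/t].

[64/s], [70/t]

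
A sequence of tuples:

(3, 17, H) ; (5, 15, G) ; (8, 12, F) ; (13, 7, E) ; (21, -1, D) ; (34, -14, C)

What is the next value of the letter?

B

First coordinate: each term is the sum of the two before it, so 3, 5, 8, 13, 21, 34 → 55.
Second coordinate: 17, 15, 12, 7, -1, -14 → -35 (together with the first coordinate always sums to 20).
Letter: letters move back 1 place in the alphabet; H, G, F, E, D, C → B.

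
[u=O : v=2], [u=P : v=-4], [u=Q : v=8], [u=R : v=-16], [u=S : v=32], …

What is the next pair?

U: letters move forward 1 place in the alphabet; O, P, Q, R, S → T.
V: ×(-2) each step; 2, -4, 8, -16, 32 → -64.
Combining the parts gives [u=T : v=-64].

[u=T : v=-64]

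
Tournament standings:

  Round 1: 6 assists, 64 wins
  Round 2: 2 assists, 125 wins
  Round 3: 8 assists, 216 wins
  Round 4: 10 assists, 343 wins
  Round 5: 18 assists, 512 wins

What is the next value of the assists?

28

Assists: 6, 2, 8, 10, 18 → 28 (each term is the sum of the two before it).
Wins goes 64, 125, 216, 343, 512 → 729 (perfect cubes: 4³, 5³, 6³, …).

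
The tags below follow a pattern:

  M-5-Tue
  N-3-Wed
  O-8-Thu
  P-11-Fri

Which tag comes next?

Letter: letters move forward 1 place in the alphabet; M, N, O, P → Q.
Second component: each term is the sum of the two before it, so 5, 3, 8, 11 → 19.
Day — runs through the weekdays Mon→Sun: Tue, Wed, Thu, Fri → Sat.
Combining the parts gives Q-19-Sat.

Q-19-Sat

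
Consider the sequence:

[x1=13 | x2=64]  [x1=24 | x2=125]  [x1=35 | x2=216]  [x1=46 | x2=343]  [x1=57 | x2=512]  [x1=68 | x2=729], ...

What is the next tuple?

[x1=79 | x2=1000]

X1 goes 13, 24, 35, 46, 57, 68 → 79 (+11 each step).
For the x2, perfect cubes: 4³, 5³, 6³, …: 64, 125, 216, 343, 512, 729 → 1000.
So the next tuple is [x1=79 | x2=1000].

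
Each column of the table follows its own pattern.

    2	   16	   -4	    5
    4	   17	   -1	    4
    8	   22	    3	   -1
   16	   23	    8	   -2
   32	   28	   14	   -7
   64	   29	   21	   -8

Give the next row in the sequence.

128  34  29  -13

First component goes 2, 4, 8, 16, 32, 64 → 128 (×2 each step).
Second component: alternating steps +1, +5, +1, +5, …; 16, 17, 22, 23, 28, 29 → 34.
Third component: -4, -1, 3, 8, 14, 21 → 29 (differences are 3, 4, 5, … (increasing by 1 each time)).
Fourth component: 5, 4, -1, -2, -7, -8 → -13 (together with the second component always sums to 21).
Putting it together: 128  34  29  -13.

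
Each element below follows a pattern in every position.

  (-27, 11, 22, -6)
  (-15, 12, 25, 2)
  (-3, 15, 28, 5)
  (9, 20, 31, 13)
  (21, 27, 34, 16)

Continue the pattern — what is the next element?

(33, 36, 37, 24)

First coordinate: +12 each step, so -27, -15, -3, 9, 21 → 33.
Second coordinate — differences are 1, 3, 5, … (increasing by 2 each time): 11, 12, 15, 20, 27 → 36.
Third coordinate: 22, 25, 28, 31, 34 → 37 (+3 each step).
Fourth coordinate goes -6, 2, 5, 13, 16 → 24 (alternating steps +8, +3, +8, +3, …).
So the next element is (33, 36, 37, 24).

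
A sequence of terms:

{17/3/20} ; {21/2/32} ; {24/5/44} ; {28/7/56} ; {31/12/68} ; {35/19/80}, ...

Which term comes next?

For the first part, alternating steps +4, +3, +4, +3, …: 17, 21, 24, 28, 31, 35 → 38.
Second part: each term is the sum of the two before it, so 3, 2, 5, 7, 12, 19 → 31.
Third part: +12 each step; 20, 32, 44, 56, 68, 80 → 92.
Putting it together: {38/31/92}.

{38/31/92}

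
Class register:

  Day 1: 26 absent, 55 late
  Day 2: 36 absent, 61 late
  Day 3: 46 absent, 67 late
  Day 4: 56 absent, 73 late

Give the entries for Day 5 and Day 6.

66 absent, 79 late; 76 absent, 85 late

Absent: 26, 36, 46, 56 → 66 → 76 (+10 each step).
Late: 55, 61, 67, 73 → 79 → 85 (+6 each step).
So the next two lines are 66 absent, 79 late and 76 absent, 85 late.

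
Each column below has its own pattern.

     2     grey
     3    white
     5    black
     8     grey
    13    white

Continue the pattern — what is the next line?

First component: each term is the sum of the two before it; 2, 3, 5, 8, 13 → 21.
Shade: grey, white, black, grey, white → black (repeats grey → white → black).
Combining the parts gives 21  black.

21  black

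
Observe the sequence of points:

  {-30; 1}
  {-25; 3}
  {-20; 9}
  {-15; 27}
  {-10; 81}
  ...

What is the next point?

For the first component, +5 each step: -30, -25, -20, -15, -10 → -5.
Second component: ×3 each step; 1, 3, 9, 27, 81 → 243.
Putting it together: {-5; 243}.

{-5; 243}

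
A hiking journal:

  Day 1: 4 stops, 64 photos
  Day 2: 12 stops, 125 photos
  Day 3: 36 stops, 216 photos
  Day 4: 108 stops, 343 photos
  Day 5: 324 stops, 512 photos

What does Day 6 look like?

972 stops, 729 photos

For the stops, ×3 each step: 4, 12, 36, 108, 324 → 972.
Photos: perfect cubes: 4³, 5³, 6³, …, so 64, 125, 216, 343, 512 → 729.
So the next record is 972 stops, 729 photos.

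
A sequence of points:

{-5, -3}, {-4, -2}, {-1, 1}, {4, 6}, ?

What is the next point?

For the first coordinate, differences are 1, 3, 5, … (increasing by 2 each time): -5, -4, -1, 4 → 11.
Second coordinate: -3, -2, 1, 6 → 13 (always 2 more than the first coordinate).
Putting it together: {11, 13}.

{11, 13}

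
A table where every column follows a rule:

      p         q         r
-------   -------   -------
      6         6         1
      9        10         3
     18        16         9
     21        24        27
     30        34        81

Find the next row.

33  46  243

Column p goes 6, 9, 18, 21, 30 → 33 (alternating steps +3, +9, +3, +9, …).
Column q goes 6, 10, 16, 24, 34 → 46 (differences are 4, 6, 8, … (increasing by 2 each time)).
Column r — ×3 each step: 1, 3, 9, 27, 81 → 243.
So the next row is 33  46  243.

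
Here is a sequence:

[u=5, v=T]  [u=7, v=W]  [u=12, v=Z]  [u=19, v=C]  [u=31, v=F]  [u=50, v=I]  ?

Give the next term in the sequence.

[u=81, v=L]

For the u, each term is the sum of the two before it: 5, 7, 12, 19, 31, 50 → 81.
V: letters move forward 3 places in the alphabet, wrapping Z→A, so T, W, Z, C, F, I → L.
Putting it together: [u=81, v=L].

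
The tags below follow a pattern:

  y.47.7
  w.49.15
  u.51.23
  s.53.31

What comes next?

q.55.39

For the letter, letters move back 2 places in the alphabet: y, w, u, s → q.
Second component: +2 each step, so 47, 49, 51, 53 → 55.
Third component: +8 each step; 7, 15, 23, 31 → 39.
So the next tag is q.55.39.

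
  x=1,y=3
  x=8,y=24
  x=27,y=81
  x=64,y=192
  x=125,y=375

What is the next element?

x=216,y=648

X: perfect cubes: 1³, 2³, 3³, …, so 1, 8, 27, 64, 125 → 216.
Y: 3, 24, 81, 192, 375 → 648 (always 3 × the x).
Combining the parts gives x=216,y=648.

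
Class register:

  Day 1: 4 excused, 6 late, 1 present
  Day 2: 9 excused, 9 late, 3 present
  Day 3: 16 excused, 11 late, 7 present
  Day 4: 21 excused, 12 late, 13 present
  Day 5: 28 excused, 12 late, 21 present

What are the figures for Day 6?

33 excused, 11 late, 31 present

Excused — alternating steps +5, +7, +5, +7, …: 4, 9, 16, 21, 28 → 33.
Late — differences are 3, 2, 1, … (decreasing by 1 each time): 6, 9, 11, 12, 12 → 11.
Present: differences are 2, 4, 6, … (increasing by 2 each time), so 1, 3, 7, 13, 21 → 31.
Combining the parts gives 33 excused, 11 late, 31 present.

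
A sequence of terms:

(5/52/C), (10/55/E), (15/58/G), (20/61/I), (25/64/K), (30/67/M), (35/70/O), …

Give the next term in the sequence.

First slot goes 5, 10, 15, 20, 25, 30, 35 → 40 (+5 each step).
For the second slot, +3 each step: 52, 55, 58, 61, 64, 67, 70 → 73.
For the letter, letters move forward 2 places in the alphabet: C, E, G, I, K, M, O → Q.
Putting it together: (40/73/Q).

(40/73/Q)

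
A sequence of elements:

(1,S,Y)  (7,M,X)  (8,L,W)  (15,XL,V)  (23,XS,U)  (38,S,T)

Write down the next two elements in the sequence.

(61,M,S), (99,L,R)

For the first component, each term is the sum of the two before it: 1, 7, 8, 15, 23, 38 → 61 → 99.
Size — repeats S → M → L → XL → XS: S, M, L, XL, XS, S → M → L.
Letter: letters move back 1 place in the alphabet; Y, X, W, V, U, T → S → R.
So the next two elements are (61,M,S) and (99,L,R).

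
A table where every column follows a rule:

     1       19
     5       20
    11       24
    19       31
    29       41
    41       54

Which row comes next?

First component: 1, 5, 11, 19, 29, 41 → 55 (differences are 4, 6, 8, … (increasing by 2 each time)).
Second component: 19, 20, 24, 31, 41, 54 → 70 (differences are 1, 4, 7, … (increasing by 3 each time)).
Combining the parts gives 55  70.

55  70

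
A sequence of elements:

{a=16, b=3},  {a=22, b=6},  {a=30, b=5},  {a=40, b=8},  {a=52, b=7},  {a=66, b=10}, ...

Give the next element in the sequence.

{a=82, b=9}

A — differences are 6, 8, 10, … (increasing by 2 each time): 16, 22, 30, 40, 52, 66 → 82.
B: alternating steps +3, −1, +3, −1, …, so 3, 6, 5, 8, 7, 10 → 9.
Combining the parts gives {a=82, b=9}.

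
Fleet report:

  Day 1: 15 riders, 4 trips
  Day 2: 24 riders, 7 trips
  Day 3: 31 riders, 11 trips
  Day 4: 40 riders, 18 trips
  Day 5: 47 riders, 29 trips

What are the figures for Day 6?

Riders: alternating steps +9, +7, +9, +7, …; 15, 24, 31, 40, 47 → 56.
Trips: each term is the sum of the two before it, so 4, 7, 11, 18, 29 → 47.
Putting it together: 56 riders, 47 trips.

56 riders, 47 trips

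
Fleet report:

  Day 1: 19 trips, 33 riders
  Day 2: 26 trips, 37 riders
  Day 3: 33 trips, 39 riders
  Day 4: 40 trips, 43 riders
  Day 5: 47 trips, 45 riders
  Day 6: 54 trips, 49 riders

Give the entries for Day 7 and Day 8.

61 trips, 51 riders; 68 trips, 55 riders

Trips: +7 each step; 19, 26, 33, 40, 47, 54 → 61 → 68.
Riders: alternating steps +4, +2, +4, +2, …, so 33, 37, 39, 43, 45, 49 → 51 → 55.
So the next two records are 61 trips, 51 riders and 68 trips, 55 riders.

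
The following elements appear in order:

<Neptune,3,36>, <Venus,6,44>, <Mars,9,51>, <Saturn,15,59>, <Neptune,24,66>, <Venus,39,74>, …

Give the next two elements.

<Mars,63,81>, <Saturn,102,89>

Planet: repeats Neptune → Venus → Mars → Saturn; Neptune, Venus, Mars, Saturn, Neptune, Venus → Mars → Saturn.
For the second component, each term is the sum of the two before it: 3, 6, 9, 15, 24, 39 → 63 → 102.
Third component: alternating steps +8, +7, +8, +7, …, so 36, 44, 51, 59, 66, 74 → 81 → 89.
Putting the parts together: <Mars,63,81> and then <Saturn,102,89>.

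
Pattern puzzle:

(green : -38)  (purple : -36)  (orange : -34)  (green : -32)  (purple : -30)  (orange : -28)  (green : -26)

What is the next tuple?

Colour: green, purple, orange, green, purple, orange, green → purple (repeats green → purple → orange).
Second slot: +2 each step; -38, -36, -34, -32, -30, -28, -26 → -24.
Putting it together: (purple : -24).

(purple : -24)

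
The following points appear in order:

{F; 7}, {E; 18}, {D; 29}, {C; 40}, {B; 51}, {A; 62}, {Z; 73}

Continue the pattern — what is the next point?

{Y; 84}

Letter goes F, E, D, C, B, A, Z → Y (letters move back 1 place in the alphabet, wrapping A→Z).
Second component — +11 each step: 7, 18, 29, 40, 51, 62, 73 → 84.
Combining the parts gives {Y; 84}.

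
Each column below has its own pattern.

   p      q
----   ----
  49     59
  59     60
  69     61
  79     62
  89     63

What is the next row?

Column p: +10 each step; 49, 59, 69, 79, 89 → 99.
For the column q, +1 each step: 59, 60, 61, 62, 63 → 64.
So the next row is 99  64.

99  64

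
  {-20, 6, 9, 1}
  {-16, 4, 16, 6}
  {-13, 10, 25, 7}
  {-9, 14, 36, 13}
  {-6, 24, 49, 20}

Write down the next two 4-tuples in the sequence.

{-2, 38, 64, 33}, {1, 62, 81, 53}

First value: alternating steps +4, +3, +4, +3, …; -20, -16, -13, -9, -6 → -2 → 1.
Second value: each term is the sum of the two before it, so 6, 4, 10, 14, 24 → 38 → 62.
For the third value, perfect squares: 3², 4², 5², …: 9, 16, 25, 36, 49 → 64 → 81.
For the fourth value, each term is the sum of the two before it: 1, 6, 7, 13, 20 → 33 → 53.
So the next two 4-tuples are {-2, 38, 64, 33} and {1, 62, 81, 53}.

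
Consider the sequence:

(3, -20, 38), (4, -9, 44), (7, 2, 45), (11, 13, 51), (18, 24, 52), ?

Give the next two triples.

First part goes 3, 4, 7, 11, 18 → 29 → 47 (each term is the sum of the two before it).
Second part: +11 each step, so -20, -9, 2, 13, 24 → 35 → 46.
Third part: alternating steps +6, +1, +6, +1, …; 38, 44, 45, 51, 52 → 58 → 59.
Putting the parts together: (29, 35, 58) and then (47, 46, 59).

(29, 35, 58), (47, 46, 59)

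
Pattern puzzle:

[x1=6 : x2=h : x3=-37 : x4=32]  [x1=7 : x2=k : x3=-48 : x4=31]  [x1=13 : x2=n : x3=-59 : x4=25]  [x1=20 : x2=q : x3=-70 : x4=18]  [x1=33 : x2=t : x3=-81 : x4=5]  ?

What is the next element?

[x1=53 : x2=w : x3=-92 : x4=-15]

X1: each term is the sum of the two before it, so 6, 7, 13, 20, 33 → 53.
For the x2, letters move forward 3 places in the alphabet: h, k, n, q, t → w.
For the x3, −11 each step: -37, -48, -59, -70, -81 → -92.
For the x4, together with the x1 always sums to 38: 32, 31, 25, 18, 5 → -15.
Combining the parts gives [x1=53 : x2=w : x3=-92 : x4=-15].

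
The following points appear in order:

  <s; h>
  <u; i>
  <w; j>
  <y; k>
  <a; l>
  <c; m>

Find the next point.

First letter — letters move forward 2 places in the alphabet, wrapping Z→A: s, u, w, y, a, c → e.
Second letter: letters move forward 1 place in the alphabet; h, i, j, k, l, m → n.
Combining the parts gives <e; n>.

<e; n>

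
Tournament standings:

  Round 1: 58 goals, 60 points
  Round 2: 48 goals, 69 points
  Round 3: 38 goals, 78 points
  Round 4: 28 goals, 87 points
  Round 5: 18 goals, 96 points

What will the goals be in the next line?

8

Goals goes 58, 48, 38, 28, 18 → 8 (−10 each step).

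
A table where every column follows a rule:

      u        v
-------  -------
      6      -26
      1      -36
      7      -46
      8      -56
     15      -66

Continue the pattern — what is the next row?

Column u: each term is the sum of the two before it, so 6, 1, 7, 8, 15 → 23.
Column v goes -26, -36, -46, -56, -66 → -76 (−10 each step).
Putting it together: 23  -76.

23  -76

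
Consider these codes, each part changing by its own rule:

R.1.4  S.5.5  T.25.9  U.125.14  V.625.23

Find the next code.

W.3125.37

Letter goes R, S, T, U, V → W (letters move forward 1 place in the alphabet).
Second component goes 1, 5, 25, 125, 625 → 3125 (×5 each step).
Third component: 4, 5, 9, 14, 23 → 37 (each term is the sum of the two before it).
Combining the parts gives W.3125.37.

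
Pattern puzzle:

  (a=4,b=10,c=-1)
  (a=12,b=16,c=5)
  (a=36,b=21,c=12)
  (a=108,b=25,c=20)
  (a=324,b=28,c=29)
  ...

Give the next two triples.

(a=972,b=30,c=39), (a=2916,b=31,c=50)

For the a, ×3 each step: 4, 12, 36, 108, 324 → 972 → 2916.
B — differences are 6, 5, 4, … (decreasing by 1 each time): 10, 16, 21, 25, 28 → 30 → 31.
C: -1, 5, 12, 20, 29 → 39 → 50 (differences are 6, 7, 8, … (increasing by 1 each time)).
Putting the parts together: (a=972,b=30,c=39) and then (a=2916,b=31,c=50).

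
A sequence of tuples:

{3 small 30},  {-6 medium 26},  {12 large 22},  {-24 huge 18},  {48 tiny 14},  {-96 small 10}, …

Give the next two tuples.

{192 medium 6}, {-384 large 2}

First slot: 3, -6, 12, -24, 48, -96 → 192 → -384 (×(-2) each step).
For the size, repeats small → medium → large → huge → tiny: small, medium, large, huge, tiny, small → medium → large.
Third slot: −4 each step; 30, 26, 22, 18, 14, 10 → 6 → 2.
So the next two tuples are {192 medium 6} and {-384 large 2}.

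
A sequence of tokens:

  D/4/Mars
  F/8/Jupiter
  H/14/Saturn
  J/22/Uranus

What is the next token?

L/32/Neptune

Letter: letters move forward 2 places in the alphabet, so D, F, H, J → L.
Second component: 4, 8, 14, 22 → 32 (differences are 4, 6, 8, … (increasing by 2 each time)).
Planet: Mars, Jupiter, Saturn, Uranus → Neptune (runs through the planets Mercury→Neptune).
Combining the parts gives L/32/Neptune.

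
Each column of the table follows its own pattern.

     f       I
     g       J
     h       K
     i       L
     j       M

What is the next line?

For the first letter, letters move forward 1 place in the alphabet: f, g, h, i, j → k.
Second letter — letters move forward 1 place in the alphabet: I, J, K, L, M → N.
Combining the parts gives k  N.

k  N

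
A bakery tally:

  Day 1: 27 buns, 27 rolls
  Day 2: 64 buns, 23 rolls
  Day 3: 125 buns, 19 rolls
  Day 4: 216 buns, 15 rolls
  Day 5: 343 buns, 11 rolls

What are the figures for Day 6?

512 buns, 7 rolls

Buns: perfect cubes: 3³, 4³, 5³, …; 27, 64, 125, 216, 343 → 512.
For the rolls, −4 each step: 27, 23, 19, 15, 11 → 7.
Combining the parts gives 512 buns, 7 rolls.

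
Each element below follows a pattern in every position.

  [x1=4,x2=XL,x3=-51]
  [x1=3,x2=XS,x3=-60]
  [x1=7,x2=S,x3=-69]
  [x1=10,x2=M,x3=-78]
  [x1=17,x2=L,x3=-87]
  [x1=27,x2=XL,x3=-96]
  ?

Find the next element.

[x1=44,x2=XS,x3=-105]

X1: each term is the sum of the two before it; 4, 3, 7, 10, 17, 27 → 44.
X2: repeats XL → XS → S → M → L; XL, XS, S, M, L, XL → XS.
X3: −9 each step; -51, -60, -69, -78, -87, -96 → -105.
Putting it together: [x1=44,x2=XS,x3=-105].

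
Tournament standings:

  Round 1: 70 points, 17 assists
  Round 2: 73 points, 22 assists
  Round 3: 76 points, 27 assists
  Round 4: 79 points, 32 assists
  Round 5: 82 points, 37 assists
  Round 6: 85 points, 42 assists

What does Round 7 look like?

88 points, 47 assists

Points: +3 each step; 70, 73, 76, 79, 82, 85 → 88.
Assists: 17, 22, 27, 32, 37, 42 → 47 (+5 each step).
Putting it together: 88 points, 47 assists.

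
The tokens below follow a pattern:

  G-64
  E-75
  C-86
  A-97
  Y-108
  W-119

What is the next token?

Letter: letters move back 2 places in the alphabet, wrapping A→Z; G, E, C, A, Y, W → U.
For the second component, +11 each step: 64, 75, 86, 97, 108, 119 → 130.
Combining the parts gives U-130.

U-130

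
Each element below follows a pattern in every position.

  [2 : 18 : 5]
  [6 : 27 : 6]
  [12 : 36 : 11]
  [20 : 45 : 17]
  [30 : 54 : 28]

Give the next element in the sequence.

[42 : 63 : 45]

First component: differences are 4, 6, 8, … (increasing by 2 each time); 2, 6, 12, 20, 30 → 42.
Second component: +9 each step, so 18, 27, 36, 45, 54 → 63.
Third component — each term is the sum of the two before it: 5, 6, 11, 17, 28 → 45.
Combining the parts gives [42 : 63 : 45].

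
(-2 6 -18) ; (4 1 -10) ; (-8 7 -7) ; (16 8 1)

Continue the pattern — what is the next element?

(-32 15 4)

First entry goes -2, 4, -8, 16 → -32 (×(-2) each step).
Second entry — each term is the sum of the two before it: 6, 1, 7, 8 → 15.
Third entry: -18, -10, -7, 1 → 4 (alternating steps +8, +3, +8, +3, …).
So the next element is (-32 15 4).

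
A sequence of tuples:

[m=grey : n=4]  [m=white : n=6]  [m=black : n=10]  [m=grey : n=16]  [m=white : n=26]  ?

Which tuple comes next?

[m=black : n=42]

For the m, repeats grey → white → black: grey, white, black, grey, white → black.
N goes 4, 6, 10, 16, 26 → 42 (each term is the sum of the two before it).
So the next tuple is [m=black : n=42].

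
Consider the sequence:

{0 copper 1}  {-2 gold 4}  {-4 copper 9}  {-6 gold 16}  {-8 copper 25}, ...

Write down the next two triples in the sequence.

First component: 0, -2, -4, -6, -8 → -10 → -12 (−2 each step).
Metal: alternates copper ↔ gold, so copper, gold, copper, gold, copper → gold → copper.
For the third component, perfect squares: 1², 2², 3², …: 1, 4, 9, 16, 25 → 36 → 49.
Putting the parts together: {-10 gold 36} and then {-12 copper 49}.

{-10 gold 36}, {-12 copper 49}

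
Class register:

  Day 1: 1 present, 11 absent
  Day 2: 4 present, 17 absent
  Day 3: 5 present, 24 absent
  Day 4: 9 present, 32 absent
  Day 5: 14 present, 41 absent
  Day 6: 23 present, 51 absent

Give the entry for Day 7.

37 present, 62 absent

Present: 1, 4, 5, 9, 14, 23 → 37 (each term is the sum of the two before it).
For the absent, differences are 6, 7, 8, … (increasing by 1 each time): 11, 17, 24, 32, 41, 51 → 62.
Combining the parts gives 37 present, 62 absent.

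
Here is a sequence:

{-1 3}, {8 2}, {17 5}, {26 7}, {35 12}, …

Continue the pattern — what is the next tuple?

First part goes -1, 8, 17, 26, 35 → 44 (+9 each step).
Second part: 3, 2, 5, 7, 12 → 19 (each term is the sum of the two before it).
Combining the parts gives {44 19}.

{44 19}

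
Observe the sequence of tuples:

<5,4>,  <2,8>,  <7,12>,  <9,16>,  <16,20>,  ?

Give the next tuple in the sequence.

First entry: each term is the sum of the two before it; 5, 2, 7, 9, 16 → 25.
Second entry: +4 each step, so 4, 8, 12, 16, 20 → 24.
Combining the parts gives <25,24>.

<25,24>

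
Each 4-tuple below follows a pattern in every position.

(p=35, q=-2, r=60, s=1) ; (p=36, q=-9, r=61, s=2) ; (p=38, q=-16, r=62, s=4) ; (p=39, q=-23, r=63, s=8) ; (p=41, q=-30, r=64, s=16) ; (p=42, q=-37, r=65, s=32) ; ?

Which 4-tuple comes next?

(p=44, q=-44, r=66, s=64)

P: alternating steps +1, +2, +1, +2, …; 35, 36, 38, 39, 41, 42 → 44.
Q: −7 each step; -2, -9, -16, -23, -30, -37 → -44.
For the r, +1 each step: 60, 61, 62, 63, 64, 65 → 66.
S — ×2 each step: 1, 2, 4, 8, 16, 32 → 64.
So the next 4-tuple is (p=44, q=-44, r=66, s=64).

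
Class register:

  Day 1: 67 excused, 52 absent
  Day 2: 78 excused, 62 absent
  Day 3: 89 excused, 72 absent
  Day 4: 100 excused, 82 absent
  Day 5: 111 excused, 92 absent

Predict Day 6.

Excused: +11 each step; 67, 78, 89, 100, 111 → 122.
Absent goes 52, 62, 72, 82, 92 → 102 (+10 each step).
Putting it together: 122 excused, 102 absent.

122 excused, 102 absent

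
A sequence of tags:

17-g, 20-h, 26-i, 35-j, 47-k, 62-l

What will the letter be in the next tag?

Letter: g, h, i, j, k, l → m (letters move forward 1 place in the alphabet).

m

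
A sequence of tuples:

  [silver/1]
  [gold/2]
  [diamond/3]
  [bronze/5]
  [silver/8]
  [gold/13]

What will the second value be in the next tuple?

For the rank, repeats silver → gold → diamond → bronze: silver, gold, diamond, bronze, silver, gold → diamond.
For the second value, each term is the sum of the two before it: 1, 2, 3, 5, 8, 13 → 21.

21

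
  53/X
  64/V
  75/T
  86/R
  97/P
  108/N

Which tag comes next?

119/L

First component — +11 each step: 53, 64, 75, 86, 97, 108 → 119.
Letter: letters move back 2 places in the alphabet, so X, V, T, R, P, N → L.
Putting it together: 119/L.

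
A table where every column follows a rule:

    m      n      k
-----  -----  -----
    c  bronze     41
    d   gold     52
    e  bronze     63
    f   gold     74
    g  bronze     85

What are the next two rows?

Column m: letters move forward 1 place in the alphabet, so c, d, e, f, g → h → i.
Column n: alternates bronze ↔ gold; bronze, gold, bronze, gold, bronze → gold → bronze.
For the column k, +11 each step: 41, 52, 63, 74, 85 → 96 → 107.
Putting the parts together: h  gold  96 and then i  bronze  107.

h  gold  96; i  bronze  107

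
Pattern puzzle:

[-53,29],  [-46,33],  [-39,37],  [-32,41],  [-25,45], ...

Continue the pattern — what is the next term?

[-18,49]

First component goes -53, -46, -39, -32, -25 → -18 (+7 each step).
Second component goes 29, 33, 37, 41, 45 → 49 (+4 each step).
Combining the parts gives [-18,49].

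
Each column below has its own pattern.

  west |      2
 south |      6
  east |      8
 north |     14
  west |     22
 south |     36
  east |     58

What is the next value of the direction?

Direction — repeats west → south → east → north: west, south, east, north, west, south, east → north.

north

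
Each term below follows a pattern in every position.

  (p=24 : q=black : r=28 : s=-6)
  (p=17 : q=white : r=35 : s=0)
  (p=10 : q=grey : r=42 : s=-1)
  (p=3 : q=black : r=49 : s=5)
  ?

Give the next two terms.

P goes 24, 17, 10, 3 → -4 → -11 (−7 each step).
Q: repeats black → white → grey, so black, white, grey, black → white → grey.
R — +7 each step: 28, 35, 42, 49 → 56 → 63.
For the s, alternating steps +6, −1, +6, −1, …: -6, 0, -1, 5 → 4 → 10.
Putting the parts together: (p=-4 : q=white : r=56 : s=4) and then (p=-11 : q=grey : r=63 : s=10).

(p=-4 : q=white : r=56 : s=4), (p=-11 : q=grey : r=63 : s=10)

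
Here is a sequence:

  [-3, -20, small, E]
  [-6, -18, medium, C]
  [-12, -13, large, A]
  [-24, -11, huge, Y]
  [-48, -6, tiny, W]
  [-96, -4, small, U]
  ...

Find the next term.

First value: ×2 each step, so -3, -6, -12, -24, -48, -96 → -192.
Second value — alternating steps +2, +5, +2, +5, …: -20, -18, -13, -11, -6, -4 → 1.
Size: small, medium, large, huge, tiny, small → medium (repeats small → medium → large → huge → tiny).
Letter: letters move back 2 places in the alphabet, wrapping A→Z, so E, C, A, Y, W, U → S.
Putting it together: [-192, 1, medium, S].

[-192, 1, medium, S]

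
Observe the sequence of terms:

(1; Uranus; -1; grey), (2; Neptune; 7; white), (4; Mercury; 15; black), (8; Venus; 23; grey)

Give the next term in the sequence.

(16; Earth; 31; white)

First value: ×2 each step, so 1, 2, 4, 8 → 16.
For the planet, runs through the planets Mercury→Neptune: Uranus, Neptune, Mercury, Venus → Earth.
Third value: +8 each step; -1, 7, 15, 23 → 31.
For the shade, repeats grey → white → black: grey, white, black, grey → white.
So the next term is (16; Earth; 31; white).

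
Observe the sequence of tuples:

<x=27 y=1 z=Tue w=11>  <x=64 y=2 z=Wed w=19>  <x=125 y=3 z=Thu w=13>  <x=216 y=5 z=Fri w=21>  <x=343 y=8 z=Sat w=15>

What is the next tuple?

X — perfect cubes: 3³, 4³, 5³, …: 27, 64, 125, 216, 343 → 512.
Y: each term is the sum of the two before it, so 1, 2, 3, 5, 8 → 13.
Z — runs through the weekdays Mon→Sun: Tue, Wed, Thu, Fri, Sat → Sun.
W — alternating steps +8, −6, +8, −6, …: 11, 19, 13, 21, 15 → 23.
Combining the parts gives <x=512 y=13 z=Sun w=23>.

<x=512 y=13 z=Sun w=23>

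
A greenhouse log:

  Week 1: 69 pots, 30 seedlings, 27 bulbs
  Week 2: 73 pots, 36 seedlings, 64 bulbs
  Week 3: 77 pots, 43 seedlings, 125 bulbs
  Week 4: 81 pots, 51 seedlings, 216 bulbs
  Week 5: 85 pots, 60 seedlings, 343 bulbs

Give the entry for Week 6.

89 pots, 70 seedlings, 512 bulbs

Pots: +4 each step; 69, 73, 77, 81, 85 → 89.
Seedlings — differences are 6, 7, 8, … (increasing by 1 each time): 30, 36, 43, 51, 60 → 70.
Bulbs: 27, 64, 125, 216, 343 → 512 (perfect cubes: 3³, 4³, 5³, …).
So the next line is 89 pots, 70 seedlings, 512 bulbs.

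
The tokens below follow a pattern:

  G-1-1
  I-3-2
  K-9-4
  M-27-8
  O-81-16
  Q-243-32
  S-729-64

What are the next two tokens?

U-2187-128, W-6561-256

Letter — letters move forward 2 places in the alphabet: G, I, K, M, O, Q, S → U → W.
Second component goes 1, 3, 9, 27, 81, 243, 729 → 2187 → 6561 (×3 each step).
Third component: ×2 each step; 1, 2, 4, 8, 16, 32, 64 → 128 → 256.
So the next two tokens are U-2187-128 and W-6561-256.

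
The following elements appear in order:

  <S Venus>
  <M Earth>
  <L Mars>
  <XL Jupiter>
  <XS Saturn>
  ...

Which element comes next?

<S Uranus>

Size: runs through clothing sizes XS→XL; S, M, L, XL, XS → S.
For the planet, runs through the planets Mercury→Neptune: Venus, Earth, Mars, Jupiter, Saturn → Uranus.
Combining the parts gives <S Uranus>.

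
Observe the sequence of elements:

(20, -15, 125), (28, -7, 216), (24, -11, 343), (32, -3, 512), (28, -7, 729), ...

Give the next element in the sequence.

(36, 1, 1000)

First component: alternating steps +8, −4, +8, −4, …, so 20, 28, 24, 32, 28 → 36.
Second component goes -15, -7, -11, -3, -7 → 1 (alternating steps +8, −4, +8, −4, …).
Third component: 125, 216, 343, 512, 729 → 1000 (perfect cubes: 5³, 6³, 7³, …).
Combining the parts gives (36, 1, 1000).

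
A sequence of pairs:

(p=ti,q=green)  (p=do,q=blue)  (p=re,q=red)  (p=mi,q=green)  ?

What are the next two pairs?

(p=fa,q=blue), (p=sol,q=red)

P: runs through the solfège scale do→ti, so ti, do, re, mi → fa → sol.
Q: green, blue, red, green → blue → red (repeats green → blue → red).
Putting the parts together: (p=fa,q=blue) and then (p=sol,q=red).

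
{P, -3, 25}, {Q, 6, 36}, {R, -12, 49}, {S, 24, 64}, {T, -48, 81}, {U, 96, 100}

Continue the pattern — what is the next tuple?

Letter: letters move forward 1 place in the alphabet, so P, Q, R, S, T, U → V.
Second slot: ×(-2) each step; -3, 6, -12, 24, -48, 96 → -192.
Third slot goes 25, 36, 49, 64, 81, 100 → 121 (perfect squares: 5², 6², 7², …).
So the next tuple is {V, -192, 121}.

{V, -192, 121}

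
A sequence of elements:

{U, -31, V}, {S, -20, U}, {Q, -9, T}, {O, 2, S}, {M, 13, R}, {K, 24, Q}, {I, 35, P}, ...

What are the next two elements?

{G, 46, O}, {E, 57, N}

First letter: letters move back 2 places in the alphabet; U, S, Q, O, M, K, I → G → E.
Second slot — +11 each step: -31, -20, -9, 2, 13, 24, 35 → 46 → 57.
Second letter — letters move back 1 place in the alphabet: V, U, T, S, R, Q, P → O → N.
Putting the parts together: {G, 46, O} and then {E, 57, N}.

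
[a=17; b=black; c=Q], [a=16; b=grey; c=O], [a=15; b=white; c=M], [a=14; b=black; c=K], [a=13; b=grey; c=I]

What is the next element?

[a=12; b=white; c=G]

A — −1 each step: 17, 16, 15, 14, 13 → 12.
B: repeats black → grey → white, so black, grey, white, black, grey → white.
C: Q, O, M, K, I → G (letters move back 2 places in the alphabet).
So the next element is [a=12; b=white; c=G].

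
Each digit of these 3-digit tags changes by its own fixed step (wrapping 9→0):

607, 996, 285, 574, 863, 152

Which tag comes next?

First digit: 6, 9, 2, 5, 8, 1 → 4 (+3 each step, mod 10).
For the second digit, −1 each step, mod 10: 0, 9, 8, 7, 6, 5 → 4.
Third digit goes 7, 6, 5, 4, 3, 2 → 1 (−1 each step, mod 10).
So the next tag is 441.

441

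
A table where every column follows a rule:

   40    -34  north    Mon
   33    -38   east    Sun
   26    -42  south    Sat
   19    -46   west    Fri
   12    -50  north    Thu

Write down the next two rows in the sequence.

First component: −7 each step; 40, 33, 26, 19, 12 → 5 → -2.
Second component: −4 each step; -34, -38, -42, -46, -50 → -54 → -58.
Direction: north, east, south, west, north → east → south (repeats north → east → south → west).
For the day, runs backward through the weekdays Mon→Sun: Mon, Sun, Sat, Fri, Thu → Wed → Tue.
Putting the parts together: 5  -54  east  Wed and then -2  -58  south  Tue.

5  -54  east  Wed; -2  -58  south  Tue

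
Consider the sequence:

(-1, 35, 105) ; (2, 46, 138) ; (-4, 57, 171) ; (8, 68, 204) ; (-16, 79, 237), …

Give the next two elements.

(32, 90, 270), (-64, 101, 303)

First component: ×(-2) each step, so -1, 2, -4, 8, -16 → 32 → -64.
Second component: +11 each step; 35, 46, 57, 68, 79 → 90 → 101.
Third component: always 3 × the second component; 105, 138, 171, 204, 237 → 270 → 303.
So the next two elements are (32, 90, 270) and (-64, 101, 303).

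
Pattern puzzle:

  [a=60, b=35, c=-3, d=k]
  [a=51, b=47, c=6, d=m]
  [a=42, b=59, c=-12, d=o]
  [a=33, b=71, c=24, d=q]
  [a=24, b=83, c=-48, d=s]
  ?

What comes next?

A: −9 each step, so 60, 51, 42, 33, 24 → 15.
B: +12 each step; 35, 47, 59, 71, 83 → 95.
C: ×(-2) each step, so -3, 6, -12, 24, -48 → 96.
D: k, m, o, q, s → u (letters move forward 2 places in the alphabet).
So the next term is [a=15, b=95, c=96, d=u].

[a=15, b=95, c=96, d=u]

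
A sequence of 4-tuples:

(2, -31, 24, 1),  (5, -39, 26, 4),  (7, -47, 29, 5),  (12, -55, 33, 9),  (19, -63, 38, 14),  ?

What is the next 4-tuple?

For the first value, each term is the sum of the two before it: 2, 5, 7, 12, 19 → 31.
Second value goes -31, -39, -47, -55, -63 → -71 (−8 each step).
Third value: differences are 2, 3, 4, … (increasing by 1 each time); 24, 26, 29, 33, 38 → 44.
Fourth value: 1, 4, 5, 9, 14 → 23 (each term is the sum of the two before it).
Putting it together: (31, -71, 44, 23).

(31, -71, 44, 23)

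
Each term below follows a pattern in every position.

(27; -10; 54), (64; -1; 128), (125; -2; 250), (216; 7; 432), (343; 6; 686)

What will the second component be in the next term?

For the second component, alternating steps +9, −1, +9, −1, …: -10, -1, -2, 7, 6 → 15.

15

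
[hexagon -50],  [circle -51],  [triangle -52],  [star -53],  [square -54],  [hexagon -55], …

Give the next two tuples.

Shape — repeats hexagon → circle → triangle → star → square: hexagon, circle, triangle, star, square, hexagon → circle → triangle.
Second slot — −1 each step: -50, -51, -52, -53, -54, -55 → -56 → -57.
Putting the parts together: [circle -56] and then [triangle -57].

[circle -56], [triangle -57]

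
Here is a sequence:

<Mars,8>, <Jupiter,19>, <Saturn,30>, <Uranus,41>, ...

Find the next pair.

<Neptune,52>

Planet: runs through the planets Mercury→Neptune, so Mars, Jupiter, Saturn, Uranus → Neptune.
For the second slot, +11 each step: 8, 19, 30, 41 → 52.
Putting it together: <Neptune,52>.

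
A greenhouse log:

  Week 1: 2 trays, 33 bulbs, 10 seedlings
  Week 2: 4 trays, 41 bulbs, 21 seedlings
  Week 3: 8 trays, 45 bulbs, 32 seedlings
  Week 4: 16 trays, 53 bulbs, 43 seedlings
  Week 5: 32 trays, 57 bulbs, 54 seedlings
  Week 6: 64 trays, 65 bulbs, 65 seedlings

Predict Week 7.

Trays — ×2 each step: 2, 4, 8, 16, 32, 64 → 128.
Bulbs — alternating steps +8, +4, +8, +4, …: 33, 41, 45, 53, 57, 65 → 69.
Seedlings: +11 each step; 10, 21, 32, 43, 54, 65 → 76.
Putting it together: 128 trays, 69 bulbs, 76 seedlings.

128 trays, 69 bulbs, 76 seedlings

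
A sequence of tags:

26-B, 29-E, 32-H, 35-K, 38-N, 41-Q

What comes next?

First component: +3 each step; 26, 29, 32, 35, 38, 41 → 44.
Letter: letters move forward 3 places in the alphabet; B, E, H, K, N, Q → T.
Combining the parts gives 44-T.

44-T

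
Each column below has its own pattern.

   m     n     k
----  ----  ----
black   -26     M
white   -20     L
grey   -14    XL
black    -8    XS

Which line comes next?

white  -2  S

Column m — repeats black → white → grey: black, white, grey, black → white.
Column n: +6 each step, so -26, -20, -14, -8 → -2.
Column k — runs through clothing sizes XS→XL: M, L, XL, XS → S.
So the next line is white  -2  S.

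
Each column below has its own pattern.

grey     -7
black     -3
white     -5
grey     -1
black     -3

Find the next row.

Shade goes grey, black, white, grey, black → white (repeats grey → black → white).
Second component: alternating steps +4, −2, +4, −2, …, so -7, -3, -5, -1, -3 → 1.
Putting it together: white  1.

white  1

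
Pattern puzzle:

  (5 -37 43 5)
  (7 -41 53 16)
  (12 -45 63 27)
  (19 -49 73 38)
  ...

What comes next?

(31 -53 83 49)

First coordinate: 5, 7, 12, 19 → 31 (each term is the sum of the two before it).
Second coordinate — −4 each step: -37, -41, -45, -49 → -53.
Third coordinate: +10 each step; 43, 53, 63, 73 → 83.
Fourth coordinate: +11 each step, so 5, 16, 27, 38 → 49.
Combining the parts gives (31 -53 83 49).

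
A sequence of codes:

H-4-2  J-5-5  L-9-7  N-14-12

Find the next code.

P-23-19

Letter: letters move forward 2 places in the alphabet; H, J, L, N → P.
For the second component, each term is the sum of the two before it: 4, 5, 9, 14 → 23.
Third component goes 2, 5, 7, 12 → 19 (each term is the sum of the two before it).
Combining the parts gives P-23-19.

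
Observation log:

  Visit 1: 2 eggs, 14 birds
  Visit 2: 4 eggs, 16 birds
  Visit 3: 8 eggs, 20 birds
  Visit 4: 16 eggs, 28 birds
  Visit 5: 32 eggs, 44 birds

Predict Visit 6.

64 eggs, 76 birds

Eggs: 2, 4, 8, 16, 32 → 64 (×2 each step).
For the birds, always 12 more than the eggs: 14, 16, 20, 28, 44 → 76.
Combining the parts gives 64 eggs, 76 birds.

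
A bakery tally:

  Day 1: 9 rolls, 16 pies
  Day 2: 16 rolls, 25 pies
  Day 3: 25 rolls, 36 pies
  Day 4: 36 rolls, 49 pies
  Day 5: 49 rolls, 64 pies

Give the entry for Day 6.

64 rolls, 81 pies

Rolls: 9, 16, 25, 36, 49 → 64 (perfect squares: 3², 4², 5², …).
Pies: 16, 25, 36, 49, 64 → 81 (perfect squares: 4², 5², 6², …).
So the next row is 64 rolls, 81 pies.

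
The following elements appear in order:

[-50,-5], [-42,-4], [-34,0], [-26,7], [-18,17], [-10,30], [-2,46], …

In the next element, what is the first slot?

6

For the first slot, +8 each step: -50, -42, -34, -26, -18, -10, -2 → 6.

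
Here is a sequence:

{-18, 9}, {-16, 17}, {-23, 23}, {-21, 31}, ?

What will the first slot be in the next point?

First slot: alternating steps +2, −7, +2, −7, …; -18, -16, -23, -21 → -28.

-28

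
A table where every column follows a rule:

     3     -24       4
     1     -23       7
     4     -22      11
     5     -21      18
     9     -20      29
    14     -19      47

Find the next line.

First component: each term is the sum of the two before it; 3, 1, 4, 5, 9, 14 → 23.
Second component goes -24, -23, -22, -21, -20, -19 → -18 (+1 each step).
For the third component, each term is the sum of the two before it: 4, 7, 11, 18, 29, 47 → 76.
So the next line is 23  -18  76.

23  -18  76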